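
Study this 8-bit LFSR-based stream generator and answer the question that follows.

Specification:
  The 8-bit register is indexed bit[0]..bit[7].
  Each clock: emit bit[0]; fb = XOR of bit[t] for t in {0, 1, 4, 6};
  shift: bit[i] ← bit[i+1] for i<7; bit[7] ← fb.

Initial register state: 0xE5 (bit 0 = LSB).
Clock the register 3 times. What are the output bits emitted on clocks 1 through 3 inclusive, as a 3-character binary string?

reg_0 = 0xE5
clock 1: out=1, reg = 0x72
clock 2: out=0, reg = 0xB9
clock 3: out=1, reg = 0x5C

101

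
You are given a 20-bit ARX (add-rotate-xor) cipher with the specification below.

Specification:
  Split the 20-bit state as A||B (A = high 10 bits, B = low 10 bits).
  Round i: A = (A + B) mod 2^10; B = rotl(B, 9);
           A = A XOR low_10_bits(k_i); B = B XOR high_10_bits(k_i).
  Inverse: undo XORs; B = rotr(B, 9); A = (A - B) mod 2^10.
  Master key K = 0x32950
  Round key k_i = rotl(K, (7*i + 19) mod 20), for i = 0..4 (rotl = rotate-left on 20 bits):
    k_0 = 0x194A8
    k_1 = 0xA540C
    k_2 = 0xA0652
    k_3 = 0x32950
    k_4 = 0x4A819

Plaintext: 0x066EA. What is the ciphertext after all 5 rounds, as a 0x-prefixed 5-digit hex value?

s_0 = plaintext = 0x066EA
s_1 = Round(s_0, k_0) = 0xEAD10
s_2 = Round(s_1, k_1) = 0x2DE1D
s_3 = Round(s_2, k_2) = 0x2198F
s_4 = Round(s_3, k_3) = 0xD160D
s_5 = Round(s_4, k_4) = 0x52E2C

0x52E2C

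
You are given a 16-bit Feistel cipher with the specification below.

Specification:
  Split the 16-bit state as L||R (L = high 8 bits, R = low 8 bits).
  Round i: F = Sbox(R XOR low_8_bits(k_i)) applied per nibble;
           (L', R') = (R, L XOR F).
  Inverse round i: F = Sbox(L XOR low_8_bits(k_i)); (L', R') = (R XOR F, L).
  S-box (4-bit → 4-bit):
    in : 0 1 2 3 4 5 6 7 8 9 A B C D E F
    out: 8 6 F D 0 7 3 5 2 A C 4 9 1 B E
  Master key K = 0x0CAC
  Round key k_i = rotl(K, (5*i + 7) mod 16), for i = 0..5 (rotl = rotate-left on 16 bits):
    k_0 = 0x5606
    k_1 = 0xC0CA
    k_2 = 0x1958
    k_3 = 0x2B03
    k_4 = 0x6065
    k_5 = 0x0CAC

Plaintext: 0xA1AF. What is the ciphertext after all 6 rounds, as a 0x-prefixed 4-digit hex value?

0xB842

s_0 = plaintext = 0xA1AF
s_1 = Round(s_0, k_0) = 0xAF6B
s_2 = Round(s_1, k_1) = 0x6B69
s_3 = Round(s_2, k_2) = 0x69BD
s_4 = Round(s_3, k_3) = 0xBD22
s_5 = Round(s_4, k_4) = 0x22B8
s_6 = Round(s_5, k_5) = 0xB842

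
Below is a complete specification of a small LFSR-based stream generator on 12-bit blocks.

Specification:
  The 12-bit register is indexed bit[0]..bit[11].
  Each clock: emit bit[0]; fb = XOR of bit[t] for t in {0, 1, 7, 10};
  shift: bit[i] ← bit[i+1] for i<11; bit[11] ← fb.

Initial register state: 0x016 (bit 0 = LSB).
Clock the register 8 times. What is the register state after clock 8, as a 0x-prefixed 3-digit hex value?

0x590

reg_0 = 0x016
clock 1: out=0, reg = 0x80B
clock 2: out=1, reg = 0x405
clock 3: out=1, reg = 0x202
clock 4: out=0, reg = 0x901
clock 5: out=1, reg = 0xC80
clock 6: out=0, reg = 0x640
clock 7: out=0, reg = 0xB20
clock 8: out=0, reg = 0x590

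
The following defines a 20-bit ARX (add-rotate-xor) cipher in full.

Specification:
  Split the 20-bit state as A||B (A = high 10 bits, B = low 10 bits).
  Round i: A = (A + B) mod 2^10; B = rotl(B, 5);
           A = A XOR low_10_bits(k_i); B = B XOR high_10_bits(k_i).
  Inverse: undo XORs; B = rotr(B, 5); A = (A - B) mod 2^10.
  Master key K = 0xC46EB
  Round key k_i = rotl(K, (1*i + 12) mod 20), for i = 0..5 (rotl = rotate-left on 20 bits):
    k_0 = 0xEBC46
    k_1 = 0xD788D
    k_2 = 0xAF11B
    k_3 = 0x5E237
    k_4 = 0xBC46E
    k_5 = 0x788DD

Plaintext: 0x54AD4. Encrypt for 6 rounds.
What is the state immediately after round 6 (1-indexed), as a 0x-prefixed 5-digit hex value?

s_0 = plaintext = 0x54AD4
s_1 = Round(s_0, k_0) = 0x18139
s_2 = Round(s_1, k_1) = 0x45077
s_3 = Round(s_2, k_2) = 0x2405F
s_4 = Round(s_3, k_3) = 0xB629A
s_5 = Round(s_4, k_4) = 0x471A5
s_6 = Round(s_5, k_5) = 0x8714F

0x8714F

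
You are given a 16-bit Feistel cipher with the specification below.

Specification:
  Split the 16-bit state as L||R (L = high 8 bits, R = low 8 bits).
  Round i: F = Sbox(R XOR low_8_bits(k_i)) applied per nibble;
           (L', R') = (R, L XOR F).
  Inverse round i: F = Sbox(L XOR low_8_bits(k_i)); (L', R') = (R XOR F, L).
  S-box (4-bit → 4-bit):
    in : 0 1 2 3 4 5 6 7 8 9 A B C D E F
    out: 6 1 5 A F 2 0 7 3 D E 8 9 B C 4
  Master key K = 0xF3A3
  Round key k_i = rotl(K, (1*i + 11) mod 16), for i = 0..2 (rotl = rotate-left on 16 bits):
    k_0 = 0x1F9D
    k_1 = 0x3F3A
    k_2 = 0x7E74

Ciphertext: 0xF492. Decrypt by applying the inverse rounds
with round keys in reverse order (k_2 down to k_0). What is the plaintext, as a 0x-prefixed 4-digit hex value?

0x2628

s_0 = ciphertext = 0xF492
s_1 = InvRound(s_0, k_2) = 0xA4F4
s_2 = InvRound(s_1, k_1) = 0x28A4
s_3 = InvRound(s_2, k_0) = 0x2628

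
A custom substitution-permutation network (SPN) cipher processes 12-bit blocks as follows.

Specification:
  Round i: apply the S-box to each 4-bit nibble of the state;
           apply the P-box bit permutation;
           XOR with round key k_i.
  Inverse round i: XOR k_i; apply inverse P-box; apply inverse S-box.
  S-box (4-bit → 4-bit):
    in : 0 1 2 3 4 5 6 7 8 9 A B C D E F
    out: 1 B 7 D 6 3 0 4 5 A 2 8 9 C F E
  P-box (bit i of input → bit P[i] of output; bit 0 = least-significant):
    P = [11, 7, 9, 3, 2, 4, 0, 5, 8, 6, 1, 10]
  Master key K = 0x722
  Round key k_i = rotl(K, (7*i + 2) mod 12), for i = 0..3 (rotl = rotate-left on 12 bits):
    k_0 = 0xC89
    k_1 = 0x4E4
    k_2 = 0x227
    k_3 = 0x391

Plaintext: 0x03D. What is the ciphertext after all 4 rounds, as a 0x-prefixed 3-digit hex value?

s_0 = plaintext = 0x03D
s_1 = Round(s_0, k_0) = 0xFA4
s_2 = Round(s_1, k_1) = 0x236
s_3 = Round(s_2, k_2) = 0x340
s_4 = Round(s_3, k_3) = 0xE82

0xE82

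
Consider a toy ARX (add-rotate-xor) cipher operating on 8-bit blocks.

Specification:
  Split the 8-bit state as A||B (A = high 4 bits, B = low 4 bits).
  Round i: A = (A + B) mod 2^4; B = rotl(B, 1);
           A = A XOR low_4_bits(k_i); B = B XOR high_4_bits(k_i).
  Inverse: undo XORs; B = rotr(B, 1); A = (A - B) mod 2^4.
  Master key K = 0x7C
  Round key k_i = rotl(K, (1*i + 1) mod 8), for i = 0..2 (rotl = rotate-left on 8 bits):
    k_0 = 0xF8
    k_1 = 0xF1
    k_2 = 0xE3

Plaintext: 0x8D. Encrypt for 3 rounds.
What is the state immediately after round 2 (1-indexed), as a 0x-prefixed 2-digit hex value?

s_0 = plaintext = 0x8D
s_1 = Round(s_0, k_0) = 0xD4
s_2 = Round(s_1, k_1) = 0x07
s_3 = Round(s_2, k_2) = 0x40

0x07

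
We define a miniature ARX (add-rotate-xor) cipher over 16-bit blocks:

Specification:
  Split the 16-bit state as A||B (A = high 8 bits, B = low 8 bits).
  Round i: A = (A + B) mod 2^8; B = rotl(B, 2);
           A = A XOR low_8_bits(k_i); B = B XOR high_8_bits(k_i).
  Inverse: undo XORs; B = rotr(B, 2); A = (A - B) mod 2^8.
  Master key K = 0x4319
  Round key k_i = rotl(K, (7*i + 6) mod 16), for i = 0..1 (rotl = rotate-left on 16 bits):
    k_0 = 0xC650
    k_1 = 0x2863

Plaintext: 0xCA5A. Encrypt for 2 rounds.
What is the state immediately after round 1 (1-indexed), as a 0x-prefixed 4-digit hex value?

s_0 = plaintext = 0xCA5A
s_1 = Round(s_0, k_0) = 0x74AF
s_2 = Round(s_1, k_1) = 0x4096

0x74AF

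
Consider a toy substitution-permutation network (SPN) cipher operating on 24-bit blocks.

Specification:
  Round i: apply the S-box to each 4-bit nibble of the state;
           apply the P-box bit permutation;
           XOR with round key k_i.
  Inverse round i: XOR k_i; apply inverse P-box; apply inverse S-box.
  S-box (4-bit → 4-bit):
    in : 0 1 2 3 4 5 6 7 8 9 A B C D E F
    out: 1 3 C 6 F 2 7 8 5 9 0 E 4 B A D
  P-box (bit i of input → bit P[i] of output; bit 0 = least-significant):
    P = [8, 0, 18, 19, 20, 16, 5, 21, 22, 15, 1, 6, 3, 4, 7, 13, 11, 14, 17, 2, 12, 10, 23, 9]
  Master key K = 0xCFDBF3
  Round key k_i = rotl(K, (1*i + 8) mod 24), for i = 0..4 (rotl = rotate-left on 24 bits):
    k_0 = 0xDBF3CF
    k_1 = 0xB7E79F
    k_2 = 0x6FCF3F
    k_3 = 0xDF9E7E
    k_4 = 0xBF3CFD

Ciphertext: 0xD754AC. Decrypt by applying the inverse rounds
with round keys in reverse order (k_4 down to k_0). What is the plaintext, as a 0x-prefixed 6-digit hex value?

0x41C89E

s_0 = ciphertext = 0xD754AC
s_1 = InvRound(s_0, k_4) = 0xA1E97E
s_2 = InvRound(s_1, k_3) = 0xD3709F
s_3 = InvRound(s_2, k_2) = 0x4025FF
s_4 = InvRound(s_3, k_1) = 0x23AD4C
s_5 = InvRound(s_4, k_0) = 0x41C89E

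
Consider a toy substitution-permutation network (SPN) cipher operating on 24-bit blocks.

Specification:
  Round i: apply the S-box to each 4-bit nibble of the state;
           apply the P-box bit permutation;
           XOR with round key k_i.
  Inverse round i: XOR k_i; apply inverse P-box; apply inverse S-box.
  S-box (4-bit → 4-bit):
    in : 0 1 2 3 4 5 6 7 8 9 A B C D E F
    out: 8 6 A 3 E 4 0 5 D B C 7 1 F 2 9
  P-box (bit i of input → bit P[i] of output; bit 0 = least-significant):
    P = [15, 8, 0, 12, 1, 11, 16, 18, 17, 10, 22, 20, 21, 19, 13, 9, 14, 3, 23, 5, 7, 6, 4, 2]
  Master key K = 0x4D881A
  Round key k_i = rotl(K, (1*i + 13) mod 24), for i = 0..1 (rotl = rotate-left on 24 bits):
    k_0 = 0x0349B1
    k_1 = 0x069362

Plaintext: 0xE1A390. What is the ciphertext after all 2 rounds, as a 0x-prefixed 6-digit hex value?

s_0 = plaintext = 0xE1A390
s_1 = Round(s_0, k_0) = 0x8577FB
s_2 = Round(s_1, k_1) = 0xE032F5

0xE032F5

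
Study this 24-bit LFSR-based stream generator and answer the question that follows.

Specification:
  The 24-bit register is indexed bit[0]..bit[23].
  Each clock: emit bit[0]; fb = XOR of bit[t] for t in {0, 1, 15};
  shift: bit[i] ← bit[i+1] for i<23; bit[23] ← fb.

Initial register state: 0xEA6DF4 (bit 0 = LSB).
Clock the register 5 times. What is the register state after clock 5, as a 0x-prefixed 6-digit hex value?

reg_0 = 0xEA6DF4
clock 1: out=0, reg = 0x7536FA
clock 2: out=0, reg = 0xBA9B7D
clock 3: out=1, reg = 0x5D4DBE
clock 4: out=0, reg = 0xAEA6DF
clock 5: out=1, reg = 0xD7536F

0xD7536F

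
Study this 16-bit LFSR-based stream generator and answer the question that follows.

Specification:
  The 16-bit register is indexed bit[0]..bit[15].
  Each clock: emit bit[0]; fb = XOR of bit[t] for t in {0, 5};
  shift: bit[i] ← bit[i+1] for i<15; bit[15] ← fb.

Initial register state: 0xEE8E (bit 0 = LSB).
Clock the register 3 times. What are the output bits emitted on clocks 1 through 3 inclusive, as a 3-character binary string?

reg_0 = 0xEE8E
clock 1: out=0, reg = 0x7747
clock 2: out=1, reg = 0xBBA3
clock 3: out=1, reg = 0x5DD1

011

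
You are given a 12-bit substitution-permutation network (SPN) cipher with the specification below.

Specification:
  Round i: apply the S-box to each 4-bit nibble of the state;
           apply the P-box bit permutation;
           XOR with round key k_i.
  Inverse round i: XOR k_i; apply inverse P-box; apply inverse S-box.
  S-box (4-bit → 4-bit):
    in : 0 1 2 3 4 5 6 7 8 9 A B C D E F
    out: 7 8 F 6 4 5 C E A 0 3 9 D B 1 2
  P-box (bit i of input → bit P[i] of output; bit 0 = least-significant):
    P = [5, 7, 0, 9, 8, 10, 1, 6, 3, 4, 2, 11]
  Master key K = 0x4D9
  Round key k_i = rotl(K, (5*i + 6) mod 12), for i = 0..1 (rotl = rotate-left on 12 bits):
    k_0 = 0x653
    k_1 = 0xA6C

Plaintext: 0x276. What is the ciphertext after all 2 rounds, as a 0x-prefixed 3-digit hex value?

0x55F

s_0 = plaintext = 0x276
s_1 = Round(s_0, k_0) = 0x80C
s_2 = Round(s_1, k_1) = 0x55F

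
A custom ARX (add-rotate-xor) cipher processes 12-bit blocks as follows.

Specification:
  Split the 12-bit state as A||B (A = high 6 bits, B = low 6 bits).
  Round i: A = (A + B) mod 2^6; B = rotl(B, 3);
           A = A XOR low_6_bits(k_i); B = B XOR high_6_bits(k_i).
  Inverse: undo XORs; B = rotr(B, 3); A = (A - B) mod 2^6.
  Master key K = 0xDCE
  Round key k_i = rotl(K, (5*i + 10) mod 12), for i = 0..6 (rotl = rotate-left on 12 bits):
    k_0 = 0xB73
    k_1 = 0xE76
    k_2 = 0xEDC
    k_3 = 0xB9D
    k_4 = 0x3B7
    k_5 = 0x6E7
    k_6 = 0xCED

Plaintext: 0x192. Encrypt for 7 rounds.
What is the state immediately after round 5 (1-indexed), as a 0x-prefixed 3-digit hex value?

s_0 = plaintext = 0x192
s_1 = Round(s_0, k_0) = 0xAFF
s_2 = Round(s_1, k_1) = 0x706
s_3 = Round(s_2, k_2) = 0xF8B
s_4 = Round(s_3, k_3) = 0x537
s_5 = Round(s_4, k_4) = 0xF30
s_6 = Round(s_5, k_5) = 0x2DD
s_7 = Round(s_6, k_6) = 0x158

0xF30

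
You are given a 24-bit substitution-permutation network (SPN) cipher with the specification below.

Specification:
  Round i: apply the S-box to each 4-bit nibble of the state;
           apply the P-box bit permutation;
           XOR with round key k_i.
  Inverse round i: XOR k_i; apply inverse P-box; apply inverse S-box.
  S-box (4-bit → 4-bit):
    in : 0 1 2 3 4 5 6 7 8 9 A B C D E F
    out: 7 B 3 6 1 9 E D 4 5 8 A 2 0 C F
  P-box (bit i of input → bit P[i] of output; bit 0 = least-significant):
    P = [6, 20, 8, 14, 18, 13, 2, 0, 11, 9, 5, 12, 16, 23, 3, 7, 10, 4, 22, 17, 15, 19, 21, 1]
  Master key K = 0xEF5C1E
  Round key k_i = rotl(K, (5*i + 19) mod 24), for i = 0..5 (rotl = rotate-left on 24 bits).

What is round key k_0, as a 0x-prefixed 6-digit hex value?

K = 0xEF5C1E
k_0 = rotl(K, (5*0+19) mod 24) = rotl(K, 19) = 0xF77AE0

0xF77AE0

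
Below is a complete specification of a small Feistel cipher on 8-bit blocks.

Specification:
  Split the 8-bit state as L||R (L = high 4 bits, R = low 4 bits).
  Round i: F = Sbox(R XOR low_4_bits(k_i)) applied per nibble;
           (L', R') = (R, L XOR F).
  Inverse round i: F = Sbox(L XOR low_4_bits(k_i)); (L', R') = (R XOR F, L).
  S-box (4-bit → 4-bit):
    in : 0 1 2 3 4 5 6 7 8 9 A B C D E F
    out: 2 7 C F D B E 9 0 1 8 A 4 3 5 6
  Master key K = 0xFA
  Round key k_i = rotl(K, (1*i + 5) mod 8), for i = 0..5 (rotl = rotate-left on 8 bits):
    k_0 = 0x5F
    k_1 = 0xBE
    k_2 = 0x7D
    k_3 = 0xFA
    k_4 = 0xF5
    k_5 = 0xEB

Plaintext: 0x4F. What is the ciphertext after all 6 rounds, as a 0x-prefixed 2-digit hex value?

s_0 = plaintext = 0x4F
s_1 = Round(s_0, k_0) = 0xF6
s_2 = Round(s_1, k_1) = 0x6F
s_3 = Round(s_2, k_2) = 0xFA
s_4 = Round(s_3, k_3) = 0xAD
s_5 = Round(s_4, k_4) = 0xDA
s_6 = Round(s_5, k_5) = 0xAA

0xAA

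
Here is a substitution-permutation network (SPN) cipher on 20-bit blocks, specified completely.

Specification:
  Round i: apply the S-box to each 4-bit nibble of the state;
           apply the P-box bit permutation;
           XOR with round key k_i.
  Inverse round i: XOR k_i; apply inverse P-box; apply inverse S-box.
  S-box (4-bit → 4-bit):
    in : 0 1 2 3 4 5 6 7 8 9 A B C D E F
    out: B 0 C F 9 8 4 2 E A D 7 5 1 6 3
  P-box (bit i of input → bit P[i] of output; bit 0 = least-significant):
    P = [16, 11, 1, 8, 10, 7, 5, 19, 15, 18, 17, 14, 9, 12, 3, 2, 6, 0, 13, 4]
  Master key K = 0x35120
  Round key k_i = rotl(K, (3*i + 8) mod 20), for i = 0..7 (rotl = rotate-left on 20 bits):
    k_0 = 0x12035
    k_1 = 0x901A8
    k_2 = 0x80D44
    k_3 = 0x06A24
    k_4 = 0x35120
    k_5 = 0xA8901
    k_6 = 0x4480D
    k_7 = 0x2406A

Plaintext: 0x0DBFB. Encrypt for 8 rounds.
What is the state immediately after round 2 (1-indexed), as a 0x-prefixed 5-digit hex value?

s_0 = plaintext = 0x0DBFB
s_1 = Round(s_0, k_0) = 0x6AEE6
s_2 = Round(s_1, k_1) = 0xF2306
s_3 = Round(s_2, k_2) = 0x6C98B
s_4 = Round(s_3, k_3) = 0xD008E
s_5 = Round(s_4, k_4) = 0xF8BC6
s_6 = Round(s_5, k_5) = 0xC1D6E
s_7 = Round(s_6, k_6) = 0x4E06F
s_8 = Round(s_7, k_7) = 0x79812

0xF2306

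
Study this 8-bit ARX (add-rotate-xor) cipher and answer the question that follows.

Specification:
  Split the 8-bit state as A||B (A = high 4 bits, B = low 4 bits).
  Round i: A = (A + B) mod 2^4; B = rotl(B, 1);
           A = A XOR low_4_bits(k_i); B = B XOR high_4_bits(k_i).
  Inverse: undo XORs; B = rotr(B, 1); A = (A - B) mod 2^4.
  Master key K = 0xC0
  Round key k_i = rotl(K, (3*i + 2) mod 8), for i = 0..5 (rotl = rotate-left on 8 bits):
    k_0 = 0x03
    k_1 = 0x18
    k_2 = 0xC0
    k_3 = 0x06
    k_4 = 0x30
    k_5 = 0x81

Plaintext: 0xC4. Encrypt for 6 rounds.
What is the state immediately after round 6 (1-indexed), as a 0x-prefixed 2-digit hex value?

s_0 = plaintext = 0xC4
s_1 = Round(s_0, k_0) = 0x38
s_2 = Round(s_1, k_1) = 0x30
s_3 = Round(s_2, k_2) = 0x3C
s_4 = Round(s_3, k_3) = 0x99
s_5 = Round(s_4, k_4) = 0x20
s_6 = Round(s_5, k_5) = 0x38

0x38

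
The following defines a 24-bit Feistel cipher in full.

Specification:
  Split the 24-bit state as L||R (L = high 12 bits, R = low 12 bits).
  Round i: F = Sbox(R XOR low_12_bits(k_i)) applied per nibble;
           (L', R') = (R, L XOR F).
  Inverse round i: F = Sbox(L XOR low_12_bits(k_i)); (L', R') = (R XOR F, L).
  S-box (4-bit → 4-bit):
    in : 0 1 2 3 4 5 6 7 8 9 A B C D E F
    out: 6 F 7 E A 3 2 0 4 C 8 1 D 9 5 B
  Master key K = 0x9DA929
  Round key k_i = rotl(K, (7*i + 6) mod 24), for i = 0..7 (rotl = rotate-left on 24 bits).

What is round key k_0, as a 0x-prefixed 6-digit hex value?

K = 0x9DA929
k_0 = rotl(K, (7*0+6) mod 24) = rotl(K, 6) = 0x6A4A67

0x6A4A67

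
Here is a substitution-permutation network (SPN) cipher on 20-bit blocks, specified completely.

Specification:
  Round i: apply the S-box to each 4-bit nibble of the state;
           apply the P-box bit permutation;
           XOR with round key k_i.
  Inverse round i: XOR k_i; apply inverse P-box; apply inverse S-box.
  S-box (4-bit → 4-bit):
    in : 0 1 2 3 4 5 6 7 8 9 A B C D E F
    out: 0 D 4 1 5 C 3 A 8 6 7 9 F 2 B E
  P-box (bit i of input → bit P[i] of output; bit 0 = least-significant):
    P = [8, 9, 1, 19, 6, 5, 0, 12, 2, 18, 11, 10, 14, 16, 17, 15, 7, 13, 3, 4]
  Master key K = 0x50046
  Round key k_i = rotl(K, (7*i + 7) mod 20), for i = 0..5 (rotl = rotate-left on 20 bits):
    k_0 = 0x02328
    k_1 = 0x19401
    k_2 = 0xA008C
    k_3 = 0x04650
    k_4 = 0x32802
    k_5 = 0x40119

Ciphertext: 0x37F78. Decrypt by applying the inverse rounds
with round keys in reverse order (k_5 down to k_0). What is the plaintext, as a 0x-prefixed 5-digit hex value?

0xD80FD

s_0 = ciphertext = 0x37F78
s_1 = InvRound(s_0, k_5) = 0xDAFCD
s_2 = InvRound(s_1, k_4) = 0x45E4C
s_3 = InvRound(s_2, k_3) = 0x50A80
s_4 = InvRound(s_3, k_2) = 0x29A07
s_5 = InvRound(s_4, k_1) = 0x09109
s_6 = InvRound(s_5, k_0) = 0xD80FD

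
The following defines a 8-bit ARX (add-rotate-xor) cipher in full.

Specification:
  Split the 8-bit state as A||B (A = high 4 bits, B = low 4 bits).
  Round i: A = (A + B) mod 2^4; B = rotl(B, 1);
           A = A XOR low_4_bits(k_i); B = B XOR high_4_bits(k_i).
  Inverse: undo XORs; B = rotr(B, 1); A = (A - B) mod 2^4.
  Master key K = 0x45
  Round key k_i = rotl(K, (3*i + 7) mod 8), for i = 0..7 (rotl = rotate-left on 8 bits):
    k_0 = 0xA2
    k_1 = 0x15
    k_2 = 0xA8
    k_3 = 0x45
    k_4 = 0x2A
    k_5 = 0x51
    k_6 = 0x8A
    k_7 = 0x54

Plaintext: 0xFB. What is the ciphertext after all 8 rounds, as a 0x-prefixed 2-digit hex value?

0x3B

s_0 = plaintext = 0xFB
s_1 = Round(s_0, k_0) = 0x8D
s_2 = Round(s_1, k_1) = 0x0A
s_3 = Round(s_2, k_2) = 0x2F
s_4 = Round(s_3, k_3) = 0x4B
s_5 = Round(s_4, k_4) = 0x55
s_6 = Round(s_5, k_5) = 0xBF
s_7 = Round(s_6, k_6) = 0x07
s_8 = Round(s_7, k_7) = 0x3B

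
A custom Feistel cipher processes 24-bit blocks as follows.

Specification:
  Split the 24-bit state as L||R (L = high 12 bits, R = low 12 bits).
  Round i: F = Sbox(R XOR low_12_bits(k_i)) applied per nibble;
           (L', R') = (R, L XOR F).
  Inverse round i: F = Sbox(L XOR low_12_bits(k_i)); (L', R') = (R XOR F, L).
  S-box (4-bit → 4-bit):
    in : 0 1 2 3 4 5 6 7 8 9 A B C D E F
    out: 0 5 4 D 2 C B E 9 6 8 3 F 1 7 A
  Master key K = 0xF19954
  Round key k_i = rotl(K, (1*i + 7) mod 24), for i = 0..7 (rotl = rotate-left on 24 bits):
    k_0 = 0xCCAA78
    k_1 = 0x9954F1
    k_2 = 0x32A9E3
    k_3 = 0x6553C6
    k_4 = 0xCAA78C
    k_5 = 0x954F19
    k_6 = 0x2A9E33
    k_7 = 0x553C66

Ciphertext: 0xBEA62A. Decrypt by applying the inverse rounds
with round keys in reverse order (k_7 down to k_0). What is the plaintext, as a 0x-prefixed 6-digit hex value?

s_0 = ciphertext = 0xBEA62A
s_1 = InvRound(s_0, k_7) = 0x8B5BEA
s_2 = InvRound(s_1, k_6) = 0x0718B5
s_3 = InvRound(s_2, k_5) = 0x20C071
s_4 = InvRound(s_3, k_4) = 0xCE120C
s_5 = InvRound(s_4, k_3) = 0x842CE1
s_6 = InvRound(s_5, k_2) = 0x964842
s_7 = InvRound(s_6, k_1) = 0x92E964
s_8 = InvRound(s_7, k_0) = 0x4AF92E

0x4AF92E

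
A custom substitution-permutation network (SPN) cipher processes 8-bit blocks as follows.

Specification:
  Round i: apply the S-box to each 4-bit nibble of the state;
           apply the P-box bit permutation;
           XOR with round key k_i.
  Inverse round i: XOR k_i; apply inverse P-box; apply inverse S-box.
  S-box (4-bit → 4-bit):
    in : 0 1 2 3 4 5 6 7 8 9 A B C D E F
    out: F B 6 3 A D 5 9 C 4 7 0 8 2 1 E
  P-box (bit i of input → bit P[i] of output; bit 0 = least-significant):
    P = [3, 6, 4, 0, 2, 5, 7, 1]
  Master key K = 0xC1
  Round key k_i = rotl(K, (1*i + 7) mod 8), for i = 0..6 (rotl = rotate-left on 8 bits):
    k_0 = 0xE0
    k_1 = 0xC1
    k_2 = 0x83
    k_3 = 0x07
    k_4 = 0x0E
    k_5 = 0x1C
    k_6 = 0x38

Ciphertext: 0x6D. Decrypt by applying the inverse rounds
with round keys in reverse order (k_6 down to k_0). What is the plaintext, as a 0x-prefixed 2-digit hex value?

s_0 = ciphertext = 0x6D
s_1 = InvRound(s_0, k_6) = 0xEF
s_2 = InvRound(s_1, k_5) = 0xFF
s_3 = InvRound(s_2, k_4) = 0x2F
s_4 = InvRound(s_3, k_3) = 0xDE
s_5 = InvRound(s_4, k_2) = 0xE0
s_6 = InvRound(s_5, k_1) = 0xDC
s_7 = InvRound(s_6, k_0) = 0x36

0x36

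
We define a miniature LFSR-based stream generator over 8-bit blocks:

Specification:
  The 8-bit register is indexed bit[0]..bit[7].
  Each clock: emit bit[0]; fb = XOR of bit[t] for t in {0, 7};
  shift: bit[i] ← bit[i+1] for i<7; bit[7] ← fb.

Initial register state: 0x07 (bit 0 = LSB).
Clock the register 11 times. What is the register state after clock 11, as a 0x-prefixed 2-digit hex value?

0x9F

reg_0 = 0x07
clock 1: out=1, reg = 0x83
clock 2: out=1, reg = 0x41
clock 3: out=1, reg = 0xA0
clock 4: out=0, reg = 0xD0
clock 5: out=0, reg = 0xE8
clock 6: out=0, reg = 0xF4
clock 7: out=0, reg = 0xFA
clock 8: out=0, reg = 0xFD
clock 9: out=1, reg = 0x7E
clock 10: out=0, reg = 0x3F
clock 11: out=1, reg = 0x9F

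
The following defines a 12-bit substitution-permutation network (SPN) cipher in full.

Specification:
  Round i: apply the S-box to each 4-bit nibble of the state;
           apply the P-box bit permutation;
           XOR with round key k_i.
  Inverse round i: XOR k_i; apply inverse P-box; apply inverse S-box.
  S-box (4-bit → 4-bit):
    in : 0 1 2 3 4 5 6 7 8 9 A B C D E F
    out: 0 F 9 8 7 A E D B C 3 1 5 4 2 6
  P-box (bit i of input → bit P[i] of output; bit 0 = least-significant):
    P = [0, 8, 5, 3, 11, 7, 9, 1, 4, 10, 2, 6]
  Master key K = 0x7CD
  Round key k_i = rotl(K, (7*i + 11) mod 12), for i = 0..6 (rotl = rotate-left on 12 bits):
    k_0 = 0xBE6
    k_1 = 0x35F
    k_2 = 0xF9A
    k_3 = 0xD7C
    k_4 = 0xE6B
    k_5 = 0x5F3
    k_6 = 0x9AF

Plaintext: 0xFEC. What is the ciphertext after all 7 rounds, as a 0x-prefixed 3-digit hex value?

s_0 = plaintext = 0xFEC
s_1 = Round(s_0, k_0) = 0xF43
s_2 = Round(s_1, k_1) = 0xDD3
s_3 = Round(s_2, k_2) = 0xD96
s_4 = Round(s_3, k_3) = 0xE52
s_5 = Round(s_4, k_4) = 0xAE0
s_6 = Round(s_5, k_5) = 0x163
s_7 = Round(s_6, k_6) = 0xF71

0xF71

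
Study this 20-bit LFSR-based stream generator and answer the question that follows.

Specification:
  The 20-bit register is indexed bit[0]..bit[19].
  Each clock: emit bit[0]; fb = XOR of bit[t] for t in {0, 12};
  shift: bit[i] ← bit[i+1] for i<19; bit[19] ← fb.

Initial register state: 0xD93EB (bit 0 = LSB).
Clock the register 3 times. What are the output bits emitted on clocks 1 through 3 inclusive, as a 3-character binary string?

reg_0 = 0xD93EB
clock 1: out=1, reg = 0x6C9F5
clock 2: out=1, reg = 0xB64FA
clock 3: out=0, reg = 0x5B27D

110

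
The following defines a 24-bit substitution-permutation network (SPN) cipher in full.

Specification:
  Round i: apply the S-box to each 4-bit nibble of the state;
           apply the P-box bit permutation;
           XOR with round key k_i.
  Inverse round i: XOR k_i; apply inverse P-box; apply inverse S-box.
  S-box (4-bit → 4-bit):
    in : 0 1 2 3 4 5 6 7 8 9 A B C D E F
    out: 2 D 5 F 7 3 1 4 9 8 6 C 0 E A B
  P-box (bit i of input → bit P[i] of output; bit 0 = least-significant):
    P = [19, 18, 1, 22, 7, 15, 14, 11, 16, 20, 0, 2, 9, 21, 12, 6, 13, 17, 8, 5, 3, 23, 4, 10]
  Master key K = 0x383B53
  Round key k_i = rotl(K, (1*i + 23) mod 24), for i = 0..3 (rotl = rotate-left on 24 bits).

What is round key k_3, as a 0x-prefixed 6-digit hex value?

0xE0ED4C

K = 0x383B53
k_0 = rotl(K, (1*0+23) mod 24) = rotl(K, 23) = 0x9C1DA9
k_1 = rotl(K, (1*1+23) mod 24) = rotl(K, 0) = 0x383B53
k_2 = rotl(K, (1*2+23) mod 24) = rotl(K, 1) = 0x7076A6
k_3 = rotl(K, (1*3+23) mod 24) = rotl(K, 2) = 0xE0ED4C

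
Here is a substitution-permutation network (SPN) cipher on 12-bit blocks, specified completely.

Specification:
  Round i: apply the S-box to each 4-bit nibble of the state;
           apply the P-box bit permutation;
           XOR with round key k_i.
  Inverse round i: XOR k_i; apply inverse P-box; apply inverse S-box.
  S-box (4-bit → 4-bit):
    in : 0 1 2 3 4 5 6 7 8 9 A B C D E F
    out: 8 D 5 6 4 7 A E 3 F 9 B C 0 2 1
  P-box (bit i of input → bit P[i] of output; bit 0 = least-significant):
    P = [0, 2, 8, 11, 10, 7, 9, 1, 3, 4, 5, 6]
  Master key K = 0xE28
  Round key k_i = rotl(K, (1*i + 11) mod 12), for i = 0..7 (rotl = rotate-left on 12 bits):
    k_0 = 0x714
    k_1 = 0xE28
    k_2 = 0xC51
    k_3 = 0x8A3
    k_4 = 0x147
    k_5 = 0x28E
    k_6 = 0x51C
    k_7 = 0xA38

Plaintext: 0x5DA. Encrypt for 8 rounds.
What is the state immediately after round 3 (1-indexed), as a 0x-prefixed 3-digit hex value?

s_0 = plaintext = 0x5DA
s_1 = Round(s_0, k_0) = 0xF2D
s_2 = Round(s_1, k_1) = 0x820
s_3 = Round(s_2, k_2) = 0x249
s_4 = Round(s_3, k_3) = 0x38E
s_5 = Round(s_4, k_4) = 0x5F3
s_6 = Round(s_5, k_5) = 0x7B2
s_7 = Round(s_6, k_6) = 0x0EF
s_8 = Round(s_7, k_7) = 0xAF9

0x249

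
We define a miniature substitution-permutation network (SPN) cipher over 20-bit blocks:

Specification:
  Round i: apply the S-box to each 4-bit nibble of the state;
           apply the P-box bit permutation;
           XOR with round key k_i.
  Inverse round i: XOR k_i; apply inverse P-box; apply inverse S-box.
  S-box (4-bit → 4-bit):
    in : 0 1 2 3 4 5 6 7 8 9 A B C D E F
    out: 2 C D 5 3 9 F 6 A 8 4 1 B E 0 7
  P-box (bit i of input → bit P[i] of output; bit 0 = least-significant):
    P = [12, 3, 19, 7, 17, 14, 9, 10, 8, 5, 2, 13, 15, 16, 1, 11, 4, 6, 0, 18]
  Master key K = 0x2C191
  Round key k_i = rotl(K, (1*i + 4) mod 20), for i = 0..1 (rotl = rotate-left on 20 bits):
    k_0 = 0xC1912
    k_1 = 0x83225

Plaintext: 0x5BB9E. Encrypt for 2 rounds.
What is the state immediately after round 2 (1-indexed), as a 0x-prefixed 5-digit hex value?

0x44BC5

s_0 = plaintext = 0x5BB9E
s_1 = Round(s_0, k_0) = 0x89C02
s_2 = Round(s_1, k_1) = 0x44BC5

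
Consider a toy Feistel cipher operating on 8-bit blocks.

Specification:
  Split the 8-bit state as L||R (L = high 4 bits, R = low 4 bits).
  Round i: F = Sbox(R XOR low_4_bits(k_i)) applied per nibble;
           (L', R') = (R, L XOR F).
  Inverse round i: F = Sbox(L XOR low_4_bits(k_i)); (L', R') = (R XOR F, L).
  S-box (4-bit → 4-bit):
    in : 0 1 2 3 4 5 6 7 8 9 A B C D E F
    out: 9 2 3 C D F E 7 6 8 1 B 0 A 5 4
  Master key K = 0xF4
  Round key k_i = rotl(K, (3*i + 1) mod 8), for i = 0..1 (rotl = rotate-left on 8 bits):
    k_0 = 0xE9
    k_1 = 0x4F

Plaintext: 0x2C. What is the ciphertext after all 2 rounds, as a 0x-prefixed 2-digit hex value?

0xDF

s_0 = plaintext = 0x2C
s_1 = Round(s_0, k_0) = 0xCD
s_2 = Round(s_1, k_1) = 0xDF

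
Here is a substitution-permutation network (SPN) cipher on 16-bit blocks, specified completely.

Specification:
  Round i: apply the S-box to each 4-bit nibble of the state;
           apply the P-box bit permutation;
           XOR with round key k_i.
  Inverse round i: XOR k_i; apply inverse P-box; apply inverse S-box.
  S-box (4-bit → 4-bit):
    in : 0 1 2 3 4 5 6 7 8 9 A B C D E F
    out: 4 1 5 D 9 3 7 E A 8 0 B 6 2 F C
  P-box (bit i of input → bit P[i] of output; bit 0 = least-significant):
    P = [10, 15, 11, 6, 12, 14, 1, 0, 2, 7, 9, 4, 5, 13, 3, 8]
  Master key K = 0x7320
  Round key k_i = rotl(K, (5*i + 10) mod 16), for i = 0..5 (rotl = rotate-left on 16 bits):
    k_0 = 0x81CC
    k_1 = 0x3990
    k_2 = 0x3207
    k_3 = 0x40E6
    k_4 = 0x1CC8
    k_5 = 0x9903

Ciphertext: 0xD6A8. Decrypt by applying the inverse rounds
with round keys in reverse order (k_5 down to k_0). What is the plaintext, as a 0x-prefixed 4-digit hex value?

0x0913

s_0 = ciphertext = 0xD6A8
s_1 = InvRound(s_0, k_5) = 0x3C72
s_2 = InvRound(s_1, k_4) = 0x680A
s_3 = InvRound(s_2, k_3) = 0x65AF
s_4 = InvRound(s_3, k_2) = 0x3C51
s_5 = InvRound(s_4, k_1) = 0x9D94
s_6 = InvRound(s_5, k_0) = 0x0913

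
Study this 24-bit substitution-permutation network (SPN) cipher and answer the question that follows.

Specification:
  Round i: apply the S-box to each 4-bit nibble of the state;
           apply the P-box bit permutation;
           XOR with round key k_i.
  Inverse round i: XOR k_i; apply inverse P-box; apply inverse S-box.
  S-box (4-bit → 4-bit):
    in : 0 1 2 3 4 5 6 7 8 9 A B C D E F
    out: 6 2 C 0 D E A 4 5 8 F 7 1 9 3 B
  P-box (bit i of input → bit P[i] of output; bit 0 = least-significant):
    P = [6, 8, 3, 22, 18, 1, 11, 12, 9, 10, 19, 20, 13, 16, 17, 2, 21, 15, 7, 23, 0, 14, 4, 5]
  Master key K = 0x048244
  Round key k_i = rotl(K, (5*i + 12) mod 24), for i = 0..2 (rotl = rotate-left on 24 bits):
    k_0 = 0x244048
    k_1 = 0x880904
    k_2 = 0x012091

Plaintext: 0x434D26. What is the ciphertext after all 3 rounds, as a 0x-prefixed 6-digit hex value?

0xCB186A

s_0 = plaintext = 0x434D26
s_1 = Round(s_0, k_0) = 0x767B7D
s_2 = Round(s_1, k_1) = 0x428754
s_3 = Round(s_2, k_2) = 0xCB186A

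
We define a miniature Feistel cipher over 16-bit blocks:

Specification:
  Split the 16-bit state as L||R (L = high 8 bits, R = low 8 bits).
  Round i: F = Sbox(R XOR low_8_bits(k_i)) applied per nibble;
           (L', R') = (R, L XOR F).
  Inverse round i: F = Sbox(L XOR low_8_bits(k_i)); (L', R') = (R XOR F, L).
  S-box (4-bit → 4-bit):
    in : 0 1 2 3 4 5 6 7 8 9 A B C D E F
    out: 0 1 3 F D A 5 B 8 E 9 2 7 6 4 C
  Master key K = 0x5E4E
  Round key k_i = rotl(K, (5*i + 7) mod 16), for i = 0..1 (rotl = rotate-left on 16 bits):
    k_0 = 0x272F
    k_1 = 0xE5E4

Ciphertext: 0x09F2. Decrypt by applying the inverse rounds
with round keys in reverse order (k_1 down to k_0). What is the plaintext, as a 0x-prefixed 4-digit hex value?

0xEBB4

s_0 = ciphertext = 0x09F2
s_1 = InvRound(s_0, k_1) = 0xB409
s_2 = InvRound(s_1, k_0) = 0xEBB4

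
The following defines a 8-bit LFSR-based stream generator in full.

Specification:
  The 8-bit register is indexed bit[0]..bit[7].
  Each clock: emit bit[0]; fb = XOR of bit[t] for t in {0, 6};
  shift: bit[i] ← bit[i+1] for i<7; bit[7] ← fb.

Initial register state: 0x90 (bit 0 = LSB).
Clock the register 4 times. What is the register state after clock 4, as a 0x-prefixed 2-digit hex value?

reg_0 = 0x90
clock 1: out=0, reg = 0x48
clock 2: out=0, reg = 0xA4
clock 3: out=0, reg = 0x52
clock 4: out=0, reg = 0xA9

0xA9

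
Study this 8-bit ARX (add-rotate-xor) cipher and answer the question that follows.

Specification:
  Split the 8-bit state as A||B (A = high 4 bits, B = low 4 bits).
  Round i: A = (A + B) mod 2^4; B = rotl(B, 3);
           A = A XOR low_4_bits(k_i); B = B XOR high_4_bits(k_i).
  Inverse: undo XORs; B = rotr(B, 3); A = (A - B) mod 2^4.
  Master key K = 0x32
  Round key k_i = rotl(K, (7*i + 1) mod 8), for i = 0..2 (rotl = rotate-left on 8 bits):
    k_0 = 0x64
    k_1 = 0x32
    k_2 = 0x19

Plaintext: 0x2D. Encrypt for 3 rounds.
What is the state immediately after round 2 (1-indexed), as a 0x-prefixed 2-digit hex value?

s_0 = plaintext = 0x2D
s_1 = Round(s_0, k_0) = 0xB8
s_2 = Round(s_1, k_1) = 0x17
s_3 = Round(s_2, k_2) = 0x1A

0x17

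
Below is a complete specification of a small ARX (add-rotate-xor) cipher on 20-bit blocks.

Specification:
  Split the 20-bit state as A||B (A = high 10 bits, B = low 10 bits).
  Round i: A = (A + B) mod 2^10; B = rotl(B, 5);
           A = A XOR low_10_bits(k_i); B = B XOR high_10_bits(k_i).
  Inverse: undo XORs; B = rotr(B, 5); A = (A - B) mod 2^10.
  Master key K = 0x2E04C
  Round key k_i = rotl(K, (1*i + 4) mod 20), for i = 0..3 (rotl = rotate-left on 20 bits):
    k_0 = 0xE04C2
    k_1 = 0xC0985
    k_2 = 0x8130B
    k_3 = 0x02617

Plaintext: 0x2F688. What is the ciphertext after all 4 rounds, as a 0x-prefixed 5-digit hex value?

0x4692F

s_0 = plaintext = 0x2F688
s_1 = Round(s_0, k_0) = 0xE1E95
s_2 = Round(s_1, k_1) = 0xE65B6
s_3 = Round(s_2, k_2) = 0x910C9
s_4 = Round(s_3, k_3) = 0x4692F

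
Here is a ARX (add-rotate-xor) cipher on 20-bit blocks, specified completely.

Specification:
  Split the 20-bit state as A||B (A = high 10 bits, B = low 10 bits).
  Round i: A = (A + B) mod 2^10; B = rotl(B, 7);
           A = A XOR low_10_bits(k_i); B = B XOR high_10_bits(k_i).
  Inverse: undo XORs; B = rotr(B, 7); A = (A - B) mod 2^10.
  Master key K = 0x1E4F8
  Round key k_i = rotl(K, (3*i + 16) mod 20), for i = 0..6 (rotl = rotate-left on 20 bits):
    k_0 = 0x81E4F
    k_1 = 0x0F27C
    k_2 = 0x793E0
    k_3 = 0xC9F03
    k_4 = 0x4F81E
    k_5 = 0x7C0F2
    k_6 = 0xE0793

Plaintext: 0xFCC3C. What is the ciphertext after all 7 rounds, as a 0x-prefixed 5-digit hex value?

s_0 = plaintext = 0xFCC3C
s_1 = Round(s_0, k_0) = 0x98000
s_2 = Round(s_1, k_1) = 0x0703C
s_3 = Round(s_2, k_2) = 0xEE3E3
s_4 = Round(s_3, k_3) = 0x262DB
s_5 = Round(s_4, k_4) = 0xDB4E5
s_6 = Round(s_5, k_5) = 0x2836C
s_7 = Round(s_6, k_6) = 0xE7DEC

0xE7DEC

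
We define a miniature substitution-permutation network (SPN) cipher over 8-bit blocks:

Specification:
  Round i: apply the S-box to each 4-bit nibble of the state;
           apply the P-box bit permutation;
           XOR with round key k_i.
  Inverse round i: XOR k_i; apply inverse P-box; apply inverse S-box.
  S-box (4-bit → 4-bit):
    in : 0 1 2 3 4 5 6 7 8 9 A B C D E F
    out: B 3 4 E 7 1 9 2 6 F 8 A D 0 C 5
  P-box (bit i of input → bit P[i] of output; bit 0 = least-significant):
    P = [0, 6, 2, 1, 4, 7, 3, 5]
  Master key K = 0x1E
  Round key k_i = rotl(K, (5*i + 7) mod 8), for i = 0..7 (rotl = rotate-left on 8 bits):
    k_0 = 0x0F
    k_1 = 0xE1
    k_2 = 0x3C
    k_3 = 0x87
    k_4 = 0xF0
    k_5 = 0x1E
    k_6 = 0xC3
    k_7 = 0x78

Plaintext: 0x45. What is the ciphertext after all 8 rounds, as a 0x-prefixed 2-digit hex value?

s_0 = plaintext = 0x45
s_1 = Round(s_0, k_0) = 0x96
s_2 = Round(s_1, k_1) = 0x5A
s_3 = Round(s_2, k_2) = 0x2E
s_4 = Round(s_3, k_3) = 0x89
s_5 = Round(s_4, k_4) = 0x3F
s_6 = Round(s_5, k_5) = 0xB3
s_7 = Round(s_6, k_6) = 0x25
s_8 = Round(s_7, k_7) = 0x71

0x71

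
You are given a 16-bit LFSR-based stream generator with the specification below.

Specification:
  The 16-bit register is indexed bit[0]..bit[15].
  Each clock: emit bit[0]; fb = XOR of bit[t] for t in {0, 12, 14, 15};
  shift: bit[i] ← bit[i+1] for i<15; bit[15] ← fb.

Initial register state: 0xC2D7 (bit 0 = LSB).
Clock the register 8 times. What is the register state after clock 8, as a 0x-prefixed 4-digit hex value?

reg_0 = 0xC2D7
clock 1: out=1, reg = 0xE16B
clock 2: out=1, reg = 0xF0B5
clock 3: out=1, reg = 0x785A
clock 4: out=0, reg = 0x3C2D
clock 5: out=1, reg = 0x1E16
clock 6: out=0, reg = 0x8F0B
clock 7: out=1, reg = 0x4785
clock 8: out=1, reg = 0x23C2

0x23C2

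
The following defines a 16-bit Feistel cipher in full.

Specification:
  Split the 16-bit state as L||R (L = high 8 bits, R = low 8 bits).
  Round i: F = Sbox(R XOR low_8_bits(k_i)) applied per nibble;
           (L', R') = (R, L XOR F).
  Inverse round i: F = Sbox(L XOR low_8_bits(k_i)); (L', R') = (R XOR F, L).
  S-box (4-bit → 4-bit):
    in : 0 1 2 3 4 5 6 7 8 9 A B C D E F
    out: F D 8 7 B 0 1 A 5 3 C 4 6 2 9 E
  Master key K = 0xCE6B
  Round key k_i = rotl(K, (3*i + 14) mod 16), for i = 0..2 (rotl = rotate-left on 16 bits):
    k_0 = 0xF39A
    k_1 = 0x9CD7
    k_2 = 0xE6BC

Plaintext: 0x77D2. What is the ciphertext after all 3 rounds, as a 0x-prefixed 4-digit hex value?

0x028B

s_0 = plaintext = 0x77D2
s_1 = Round(s_0, k_0) = 0xD2C2
s_2 = Round(s_1, k_1) = 0xC202
s_3 = Round(s_2, k_2) = 0x028B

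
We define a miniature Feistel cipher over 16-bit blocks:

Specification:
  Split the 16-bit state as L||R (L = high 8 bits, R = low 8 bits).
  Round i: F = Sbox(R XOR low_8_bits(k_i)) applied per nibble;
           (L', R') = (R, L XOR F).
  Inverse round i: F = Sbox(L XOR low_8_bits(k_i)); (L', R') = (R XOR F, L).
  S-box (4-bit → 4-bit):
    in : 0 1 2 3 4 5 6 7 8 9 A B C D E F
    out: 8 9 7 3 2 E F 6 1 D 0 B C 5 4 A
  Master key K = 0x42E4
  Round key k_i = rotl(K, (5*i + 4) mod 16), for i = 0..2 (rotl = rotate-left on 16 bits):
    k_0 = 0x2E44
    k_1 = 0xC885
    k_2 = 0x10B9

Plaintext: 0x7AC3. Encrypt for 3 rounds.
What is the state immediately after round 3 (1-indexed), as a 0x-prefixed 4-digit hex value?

0x8E5A

s_0 = plaintext = 0x7AC3
s_1 = Round(s_0, k_0) = 0xC36C
s_2 = Round(s_1, k_1) = 0x6C8E
s_3 = Round(s_2, k_2) = 0x8E5A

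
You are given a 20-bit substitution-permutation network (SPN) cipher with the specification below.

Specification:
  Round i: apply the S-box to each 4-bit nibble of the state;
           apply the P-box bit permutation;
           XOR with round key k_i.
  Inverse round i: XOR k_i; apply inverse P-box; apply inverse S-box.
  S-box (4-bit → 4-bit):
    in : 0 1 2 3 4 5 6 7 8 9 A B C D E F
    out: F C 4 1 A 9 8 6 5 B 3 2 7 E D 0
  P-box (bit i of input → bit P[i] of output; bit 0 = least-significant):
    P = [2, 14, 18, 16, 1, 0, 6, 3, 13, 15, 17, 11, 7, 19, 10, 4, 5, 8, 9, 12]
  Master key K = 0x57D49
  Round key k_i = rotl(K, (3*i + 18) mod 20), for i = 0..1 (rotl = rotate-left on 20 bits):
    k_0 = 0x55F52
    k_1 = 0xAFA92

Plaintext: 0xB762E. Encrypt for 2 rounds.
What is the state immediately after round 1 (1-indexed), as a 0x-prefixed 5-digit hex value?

s_0 = plaintext = 0xB762E
s_1 = Round(s_0, k_0) = 0x85216
s_2 = Round(s_1, k_1) = 0x9F86A

0x85216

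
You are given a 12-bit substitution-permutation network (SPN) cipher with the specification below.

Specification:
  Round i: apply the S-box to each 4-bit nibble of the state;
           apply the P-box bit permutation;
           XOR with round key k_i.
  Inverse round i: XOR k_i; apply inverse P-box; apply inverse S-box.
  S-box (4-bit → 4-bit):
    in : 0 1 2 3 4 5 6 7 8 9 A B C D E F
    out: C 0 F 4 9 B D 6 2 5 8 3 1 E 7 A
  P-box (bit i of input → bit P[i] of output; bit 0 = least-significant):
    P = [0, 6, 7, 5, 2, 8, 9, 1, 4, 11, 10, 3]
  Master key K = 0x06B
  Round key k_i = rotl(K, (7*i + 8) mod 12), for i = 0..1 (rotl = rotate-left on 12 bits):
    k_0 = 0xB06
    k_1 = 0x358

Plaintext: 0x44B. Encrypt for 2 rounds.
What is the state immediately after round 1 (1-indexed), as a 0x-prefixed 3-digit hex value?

s_0 = plaintext = 0x44B
s_1 = Round(s_0, k_0) = 0xB59
s_2 = Round(s_1, k_1) = 0xACF

0xB59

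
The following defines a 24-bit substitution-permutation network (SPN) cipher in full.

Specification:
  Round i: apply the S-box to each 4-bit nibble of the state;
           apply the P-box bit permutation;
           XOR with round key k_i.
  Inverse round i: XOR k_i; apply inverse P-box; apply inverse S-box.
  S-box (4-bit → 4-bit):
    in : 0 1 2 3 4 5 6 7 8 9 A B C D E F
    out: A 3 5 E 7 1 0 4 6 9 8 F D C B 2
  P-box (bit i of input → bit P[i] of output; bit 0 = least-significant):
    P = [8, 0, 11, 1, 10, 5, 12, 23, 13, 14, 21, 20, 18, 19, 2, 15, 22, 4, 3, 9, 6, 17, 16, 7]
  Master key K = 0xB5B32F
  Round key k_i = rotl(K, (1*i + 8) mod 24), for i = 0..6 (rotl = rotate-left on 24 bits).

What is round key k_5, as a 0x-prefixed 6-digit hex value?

0x65F6B6

K = 0xB5B32F
k_0 = rotl(K, (1*0+8) mod 24) = rotl(K, 8) = 0xB32FB5
k_1 = rotl(K, (1*1+8) mod 24) = rotl(K, 9) = 0x665F6B
k_2 = rotl(K, (1*2+8) mod 24) = rotl(K, 10) = 0xCCBED6
k_3 = rotl(K, (1*3+8) mod 24) = rotl(K, 11) = 0x997DAD
k_4 = rotl(K, (1*4+8) mod 24) = rotl(K, 12) = 0x32FB5B
k_5 = rotl(K, (1*5+8) mod 24) = rotl(K, 13) = 0x65F6B6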